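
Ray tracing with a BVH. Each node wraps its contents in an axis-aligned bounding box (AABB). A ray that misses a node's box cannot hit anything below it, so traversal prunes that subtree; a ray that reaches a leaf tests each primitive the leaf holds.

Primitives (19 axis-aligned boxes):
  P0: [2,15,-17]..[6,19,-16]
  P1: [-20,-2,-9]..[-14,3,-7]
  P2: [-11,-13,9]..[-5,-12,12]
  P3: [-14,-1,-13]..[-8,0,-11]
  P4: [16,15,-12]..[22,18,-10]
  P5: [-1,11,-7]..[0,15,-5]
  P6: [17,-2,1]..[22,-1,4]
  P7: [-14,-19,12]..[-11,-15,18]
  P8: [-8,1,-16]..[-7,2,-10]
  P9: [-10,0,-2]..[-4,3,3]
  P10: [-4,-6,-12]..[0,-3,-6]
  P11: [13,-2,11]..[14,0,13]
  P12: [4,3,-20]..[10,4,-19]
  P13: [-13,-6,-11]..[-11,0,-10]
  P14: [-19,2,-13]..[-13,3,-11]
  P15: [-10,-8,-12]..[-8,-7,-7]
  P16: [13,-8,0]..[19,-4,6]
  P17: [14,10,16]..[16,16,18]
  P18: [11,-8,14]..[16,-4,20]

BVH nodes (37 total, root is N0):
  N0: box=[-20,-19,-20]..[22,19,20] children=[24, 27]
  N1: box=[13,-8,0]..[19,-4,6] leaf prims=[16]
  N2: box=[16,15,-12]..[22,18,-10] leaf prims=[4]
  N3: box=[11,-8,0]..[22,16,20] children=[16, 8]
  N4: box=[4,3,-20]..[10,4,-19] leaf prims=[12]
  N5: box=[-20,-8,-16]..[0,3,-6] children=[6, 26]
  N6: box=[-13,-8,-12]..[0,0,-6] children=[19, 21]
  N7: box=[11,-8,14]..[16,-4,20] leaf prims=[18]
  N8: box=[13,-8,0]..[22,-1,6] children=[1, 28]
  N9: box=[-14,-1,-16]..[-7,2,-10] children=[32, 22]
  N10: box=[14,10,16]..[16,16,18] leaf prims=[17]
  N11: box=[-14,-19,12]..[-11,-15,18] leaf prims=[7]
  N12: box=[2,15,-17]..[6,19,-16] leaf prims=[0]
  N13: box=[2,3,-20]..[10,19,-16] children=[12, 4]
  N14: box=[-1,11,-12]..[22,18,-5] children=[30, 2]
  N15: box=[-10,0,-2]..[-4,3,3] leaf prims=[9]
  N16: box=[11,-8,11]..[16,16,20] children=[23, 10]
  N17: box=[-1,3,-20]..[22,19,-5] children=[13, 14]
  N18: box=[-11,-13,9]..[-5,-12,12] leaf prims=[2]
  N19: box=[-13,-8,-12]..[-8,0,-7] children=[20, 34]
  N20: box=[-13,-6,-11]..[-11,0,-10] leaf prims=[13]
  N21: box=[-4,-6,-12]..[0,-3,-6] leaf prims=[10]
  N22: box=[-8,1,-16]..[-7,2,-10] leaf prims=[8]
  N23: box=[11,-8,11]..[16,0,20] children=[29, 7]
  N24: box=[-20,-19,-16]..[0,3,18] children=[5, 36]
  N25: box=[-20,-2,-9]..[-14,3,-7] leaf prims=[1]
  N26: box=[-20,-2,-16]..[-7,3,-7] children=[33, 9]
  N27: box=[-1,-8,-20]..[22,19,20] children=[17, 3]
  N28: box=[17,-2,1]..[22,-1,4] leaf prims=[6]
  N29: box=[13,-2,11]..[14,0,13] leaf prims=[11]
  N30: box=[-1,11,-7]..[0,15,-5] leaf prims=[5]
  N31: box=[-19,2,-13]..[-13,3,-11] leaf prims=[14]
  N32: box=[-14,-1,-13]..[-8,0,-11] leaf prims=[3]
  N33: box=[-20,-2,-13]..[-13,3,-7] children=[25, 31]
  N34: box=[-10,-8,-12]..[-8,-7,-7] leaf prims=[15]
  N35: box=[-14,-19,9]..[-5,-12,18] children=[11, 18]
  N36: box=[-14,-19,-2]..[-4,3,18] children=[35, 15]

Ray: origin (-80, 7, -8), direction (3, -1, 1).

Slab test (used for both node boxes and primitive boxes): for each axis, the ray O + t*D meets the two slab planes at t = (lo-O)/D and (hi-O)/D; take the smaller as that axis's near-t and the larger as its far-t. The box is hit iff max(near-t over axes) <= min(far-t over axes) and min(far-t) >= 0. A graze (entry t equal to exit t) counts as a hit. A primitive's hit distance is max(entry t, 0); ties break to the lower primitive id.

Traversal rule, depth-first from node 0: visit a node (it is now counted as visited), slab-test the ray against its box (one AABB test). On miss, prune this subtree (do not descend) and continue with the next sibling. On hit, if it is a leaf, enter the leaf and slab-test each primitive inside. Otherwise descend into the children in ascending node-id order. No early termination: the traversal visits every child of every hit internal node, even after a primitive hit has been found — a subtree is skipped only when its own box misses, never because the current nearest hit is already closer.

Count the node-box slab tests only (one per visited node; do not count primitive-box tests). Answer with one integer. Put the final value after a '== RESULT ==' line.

Traverse from the root:
N0 x:[20,34] y:[-12,26] z:[-12,28] -> hit [20,26], descend [24, 27]
  N24 x:[20,80/3] y:[4,26] z:[-8,26] -> hit [20,26], descend [5, 36]
    N5 x:[20,80/3] y:[4,15] z:[-8,2] -> miss, prune
    N36 x:[22,76/3] y:[4,26] z:[6,26] -> hit [22,76/3], descend [15, 35]
      N15 x:[70/3,76/3] y:[4,7] z:[6,11] -> miss, prune
      N35 x:[22,25] y:[19,26] z:[17,26] -> hit [22,25], descend [11, 18]
        N11 x:[22,23] y:[22,26] z:[20,26] -> hit [22,23] leaf, test {P7@t=22}
        N18 x:[23,25] y:[19,20] z:[17,20] -> miss, prune
  N27 x:[79/3,34] y:[-12,15] z:[-12,28] -> miss, prune

Visited [0, 24, 5, 36, 15, 35, 11, 18, 27]. Tests: 9 box, 1 leaf. Nearest: P7.

== RESULT ==
9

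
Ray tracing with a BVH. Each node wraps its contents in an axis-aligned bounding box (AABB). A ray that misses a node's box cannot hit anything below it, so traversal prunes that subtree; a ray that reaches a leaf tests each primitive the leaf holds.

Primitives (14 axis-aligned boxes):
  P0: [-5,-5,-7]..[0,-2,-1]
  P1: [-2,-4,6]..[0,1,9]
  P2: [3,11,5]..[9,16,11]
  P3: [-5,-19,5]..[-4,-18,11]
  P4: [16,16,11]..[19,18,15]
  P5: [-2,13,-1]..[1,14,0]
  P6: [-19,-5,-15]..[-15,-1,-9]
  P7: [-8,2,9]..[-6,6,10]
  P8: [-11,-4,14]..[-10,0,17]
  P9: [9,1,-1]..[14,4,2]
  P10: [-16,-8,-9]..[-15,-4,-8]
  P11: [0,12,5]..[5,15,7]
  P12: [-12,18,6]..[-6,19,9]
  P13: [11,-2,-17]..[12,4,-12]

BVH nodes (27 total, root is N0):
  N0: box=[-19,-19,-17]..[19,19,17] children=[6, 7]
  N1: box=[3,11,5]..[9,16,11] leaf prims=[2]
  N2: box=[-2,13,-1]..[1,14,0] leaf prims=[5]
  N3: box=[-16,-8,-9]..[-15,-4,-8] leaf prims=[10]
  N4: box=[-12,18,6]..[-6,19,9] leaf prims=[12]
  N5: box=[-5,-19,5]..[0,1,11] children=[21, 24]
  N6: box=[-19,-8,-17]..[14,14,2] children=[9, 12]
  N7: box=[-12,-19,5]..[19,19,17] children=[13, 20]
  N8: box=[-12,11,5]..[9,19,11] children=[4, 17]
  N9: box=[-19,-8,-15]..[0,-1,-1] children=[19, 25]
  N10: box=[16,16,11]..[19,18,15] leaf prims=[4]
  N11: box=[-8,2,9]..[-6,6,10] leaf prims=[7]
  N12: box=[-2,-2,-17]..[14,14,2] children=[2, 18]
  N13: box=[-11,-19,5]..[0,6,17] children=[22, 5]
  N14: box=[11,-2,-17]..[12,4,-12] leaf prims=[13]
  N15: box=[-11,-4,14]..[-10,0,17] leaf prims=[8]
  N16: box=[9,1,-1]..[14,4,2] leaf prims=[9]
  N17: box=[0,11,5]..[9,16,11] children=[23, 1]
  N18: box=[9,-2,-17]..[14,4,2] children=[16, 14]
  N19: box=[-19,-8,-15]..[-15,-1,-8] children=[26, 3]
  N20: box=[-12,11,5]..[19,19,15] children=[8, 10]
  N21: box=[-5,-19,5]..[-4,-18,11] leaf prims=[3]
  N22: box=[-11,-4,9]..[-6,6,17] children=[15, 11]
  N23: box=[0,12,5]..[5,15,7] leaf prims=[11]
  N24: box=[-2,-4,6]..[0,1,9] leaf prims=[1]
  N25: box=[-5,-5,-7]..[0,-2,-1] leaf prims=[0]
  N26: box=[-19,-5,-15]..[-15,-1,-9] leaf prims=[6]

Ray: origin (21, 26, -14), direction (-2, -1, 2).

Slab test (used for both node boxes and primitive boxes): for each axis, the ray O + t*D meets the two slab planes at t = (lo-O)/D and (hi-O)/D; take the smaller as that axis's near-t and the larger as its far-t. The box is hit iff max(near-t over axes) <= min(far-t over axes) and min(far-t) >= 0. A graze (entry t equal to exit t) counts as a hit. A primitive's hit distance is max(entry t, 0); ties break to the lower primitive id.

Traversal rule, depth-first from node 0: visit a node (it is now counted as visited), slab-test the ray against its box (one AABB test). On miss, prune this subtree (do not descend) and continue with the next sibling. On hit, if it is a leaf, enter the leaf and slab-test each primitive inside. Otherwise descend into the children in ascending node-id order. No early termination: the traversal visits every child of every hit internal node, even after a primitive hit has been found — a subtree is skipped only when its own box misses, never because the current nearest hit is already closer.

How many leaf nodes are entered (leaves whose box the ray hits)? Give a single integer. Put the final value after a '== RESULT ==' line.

Trace the traversal:
N0 x:[1,20] y:[7,45] z:[-3/2,31/2] -> hit [7,31/2], descend [6, 7]
  N6 x:[7/2,20] y:[12,34] z:[-3/2,8] -> miss, prune
  N7 x:[1,33/2] y:[7,45] z:[19/2,31/2] -> hit [19/2,31/2], descend [13, 20]
    N13 x:[21/2,16] y:[20,45] z:[19/2,31/2] -> miss, prune
    N20 x:[1,33/2] y:[7,15] z:[19/2,29/2] -> hit [19/2,29/2], descend [8, 10]
      N8 x:[6,33/2] y:[7,15] z:[19/2,25/2] -> hit [19/2,25/2], descend [4, 17]
        N4 x:[27/2,33/2] y:[7,8] z:[10,23/2] -> miss, prune
        N17 x:[6,21/2] y:[10,15] z:[19/2,25/2] -> hit [10,21/2], descend [1, 23]
          N1 x:[6,9] y:[10,15] z:[19/2,25/2] -> miss, prune
          N23 x:[8,21/2] y:[11,14] z:[19/2,21/2] -> miss, prune
      N10 x:[1,5/2] y:[8,10] z:[25/2,29/2] -> miss, prune

order=[0, 6, 7, 13, 20, 8, 4, 17, 1, 23, 10]  |boxes|=11  |leaves|=0  hit=miss

== RESULT ==
0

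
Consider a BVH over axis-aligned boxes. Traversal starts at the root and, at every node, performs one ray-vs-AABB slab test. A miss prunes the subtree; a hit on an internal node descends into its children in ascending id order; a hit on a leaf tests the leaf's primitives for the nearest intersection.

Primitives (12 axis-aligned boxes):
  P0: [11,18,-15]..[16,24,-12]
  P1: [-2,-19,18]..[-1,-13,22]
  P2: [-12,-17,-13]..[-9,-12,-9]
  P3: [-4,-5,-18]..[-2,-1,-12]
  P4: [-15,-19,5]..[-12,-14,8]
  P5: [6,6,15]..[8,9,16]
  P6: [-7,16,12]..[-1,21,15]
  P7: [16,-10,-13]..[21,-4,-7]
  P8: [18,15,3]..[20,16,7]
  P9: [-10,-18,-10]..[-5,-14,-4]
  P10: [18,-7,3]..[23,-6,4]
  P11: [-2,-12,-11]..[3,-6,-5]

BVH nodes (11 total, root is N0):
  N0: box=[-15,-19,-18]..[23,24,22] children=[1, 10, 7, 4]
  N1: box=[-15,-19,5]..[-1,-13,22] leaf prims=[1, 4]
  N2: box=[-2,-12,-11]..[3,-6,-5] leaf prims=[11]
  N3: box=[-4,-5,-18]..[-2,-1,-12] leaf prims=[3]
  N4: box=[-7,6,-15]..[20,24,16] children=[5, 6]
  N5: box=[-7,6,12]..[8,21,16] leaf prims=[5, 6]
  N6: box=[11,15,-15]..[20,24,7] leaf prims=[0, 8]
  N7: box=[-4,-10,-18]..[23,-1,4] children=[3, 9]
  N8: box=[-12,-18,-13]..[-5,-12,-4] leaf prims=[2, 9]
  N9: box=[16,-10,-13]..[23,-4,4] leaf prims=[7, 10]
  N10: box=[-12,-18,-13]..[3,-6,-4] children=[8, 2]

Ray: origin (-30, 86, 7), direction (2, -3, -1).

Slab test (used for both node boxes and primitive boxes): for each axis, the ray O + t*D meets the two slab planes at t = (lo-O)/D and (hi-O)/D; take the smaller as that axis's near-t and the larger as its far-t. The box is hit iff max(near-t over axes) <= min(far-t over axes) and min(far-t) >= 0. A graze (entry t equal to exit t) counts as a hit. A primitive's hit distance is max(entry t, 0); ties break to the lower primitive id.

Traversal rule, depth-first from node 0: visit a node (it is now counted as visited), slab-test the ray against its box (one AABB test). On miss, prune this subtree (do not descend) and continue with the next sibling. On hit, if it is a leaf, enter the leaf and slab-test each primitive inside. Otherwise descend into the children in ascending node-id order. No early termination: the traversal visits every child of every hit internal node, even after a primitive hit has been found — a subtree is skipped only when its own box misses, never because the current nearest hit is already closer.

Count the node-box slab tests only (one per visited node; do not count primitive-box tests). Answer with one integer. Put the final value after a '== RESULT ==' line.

Walk:
N0 x:[15/2,53/2] y:[62/3,35] z:[-15,25] -> hit [62/3,25], descend [1, 4, 7, 10]
  N1 x:[15/2,29/2] y:[33,35] z:[-15,2] -> miss, prune
  N4 x:[23/2,25] y:[62/3,80/3] z:[-9,22] -> hit [62/3,22], descend [5, 6]
    N5 x:[23/2,19] y:[65/3,80/3] z:[-9,-5] -> miss, prune
    N6 x:[41/2,25] y:[62/3,71/3] z:[0,22] -> hit [62/3,22] leaf, test {P0@t=62/3, P8(miss)}
  N7 x:[13,53/2] y:[29,32] z:[3,25] -> miss, prune
  N10 x:[9,33/2] y:[92/3,104/3] z:[11,20] -> miss, prune

Summary -> nodes [0, 1, 4, 5, 6, 7, 10]; box-tests=7; leaf-entries=1; first=P0

== RESULT ==
7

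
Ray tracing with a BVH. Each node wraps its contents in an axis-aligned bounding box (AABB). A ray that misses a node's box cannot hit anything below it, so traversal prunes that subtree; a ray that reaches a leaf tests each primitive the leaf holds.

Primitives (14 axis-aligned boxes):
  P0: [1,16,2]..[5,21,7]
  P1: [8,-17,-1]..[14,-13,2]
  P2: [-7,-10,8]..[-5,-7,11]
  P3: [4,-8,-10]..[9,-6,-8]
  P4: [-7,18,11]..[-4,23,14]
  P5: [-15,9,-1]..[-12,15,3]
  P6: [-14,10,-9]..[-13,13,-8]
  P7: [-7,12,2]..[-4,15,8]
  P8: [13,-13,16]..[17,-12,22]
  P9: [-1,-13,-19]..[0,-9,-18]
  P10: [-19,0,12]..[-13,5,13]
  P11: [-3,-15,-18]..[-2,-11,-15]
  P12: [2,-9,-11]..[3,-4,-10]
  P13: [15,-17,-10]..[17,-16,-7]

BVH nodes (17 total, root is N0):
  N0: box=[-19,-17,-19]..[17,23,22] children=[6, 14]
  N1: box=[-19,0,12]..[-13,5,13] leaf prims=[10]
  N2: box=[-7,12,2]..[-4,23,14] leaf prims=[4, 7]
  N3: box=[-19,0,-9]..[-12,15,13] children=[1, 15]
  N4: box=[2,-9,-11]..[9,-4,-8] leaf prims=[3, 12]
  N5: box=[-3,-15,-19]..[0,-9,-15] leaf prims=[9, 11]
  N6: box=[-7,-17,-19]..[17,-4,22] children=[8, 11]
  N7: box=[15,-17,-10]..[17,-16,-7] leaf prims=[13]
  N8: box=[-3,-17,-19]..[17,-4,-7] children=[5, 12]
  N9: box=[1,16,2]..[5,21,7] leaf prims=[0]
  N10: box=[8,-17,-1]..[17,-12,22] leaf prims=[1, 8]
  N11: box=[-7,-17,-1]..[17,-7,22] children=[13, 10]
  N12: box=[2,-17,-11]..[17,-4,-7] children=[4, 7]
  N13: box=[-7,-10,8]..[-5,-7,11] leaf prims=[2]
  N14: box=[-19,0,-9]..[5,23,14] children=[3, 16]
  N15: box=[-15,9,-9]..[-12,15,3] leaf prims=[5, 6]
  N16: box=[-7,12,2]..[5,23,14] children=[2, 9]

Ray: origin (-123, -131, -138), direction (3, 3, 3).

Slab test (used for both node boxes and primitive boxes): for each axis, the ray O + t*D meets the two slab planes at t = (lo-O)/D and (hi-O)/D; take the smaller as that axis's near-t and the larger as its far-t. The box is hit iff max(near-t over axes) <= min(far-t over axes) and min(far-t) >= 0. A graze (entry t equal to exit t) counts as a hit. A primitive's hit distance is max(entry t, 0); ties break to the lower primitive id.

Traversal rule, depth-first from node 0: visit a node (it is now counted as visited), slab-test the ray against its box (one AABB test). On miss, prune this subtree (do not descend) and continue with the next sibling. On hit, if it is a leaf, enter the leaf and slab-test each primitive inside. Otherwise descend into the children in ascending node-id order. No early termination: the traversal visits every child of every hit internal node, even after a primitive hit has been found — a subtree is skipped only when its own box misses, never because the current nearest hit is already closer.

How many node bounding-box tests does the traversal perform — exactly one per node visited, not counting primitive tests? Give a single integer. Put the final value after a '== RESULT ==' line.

Trace the traversal:
N0 x:[104/3,140/3] y:[38,154/3] z:[119/3,160/3] -> hit [119/3,140/3], descend [6, 14]
  N6 x:[116/3,140/3] y:[38,127/3] z:[119/3,160/3] -> hit [119/3,127/3], descend [8, 11]
    N8 x:[40,140/3] y:[38,127/3] z:[119/3,131/3] -> hit [40,127/3], descend [5, 12]
      N5 x:[40,41] y:[116/3,122/3] z:[119/3,41] -> hit [40,122/3] leaf, test {P9(miss), P11@t=40}
      N12 x:[125/3,140/3] y:[38,127/3] z:[127/3,131/3] -> hit [127/3,127/3], descend [4, 7]
        N4 x:[125/3,44] y:[122/3,127/3] z:[127/3,130/3] -> hit [127/3,127/3] leaf, test {P3(miss), P12(miss)}
        N7 x:[46,140/3] y:[38,115/3] z:[128/3,131/3] -> miss, prune
    N11 x:[116/3,140/3] y:[38,124/3] z:[137/3,160/3] -> miss, prune
  N14 x:[104/3,128/3] y:[131/3,154/3] z:[43,152/3] -> miss, prune

order=[0, 6, 8, 5, 12, 4, 7, 11, 14]  |boxes|=9  |leaves|=2  hit=P11

== RESULT ==
9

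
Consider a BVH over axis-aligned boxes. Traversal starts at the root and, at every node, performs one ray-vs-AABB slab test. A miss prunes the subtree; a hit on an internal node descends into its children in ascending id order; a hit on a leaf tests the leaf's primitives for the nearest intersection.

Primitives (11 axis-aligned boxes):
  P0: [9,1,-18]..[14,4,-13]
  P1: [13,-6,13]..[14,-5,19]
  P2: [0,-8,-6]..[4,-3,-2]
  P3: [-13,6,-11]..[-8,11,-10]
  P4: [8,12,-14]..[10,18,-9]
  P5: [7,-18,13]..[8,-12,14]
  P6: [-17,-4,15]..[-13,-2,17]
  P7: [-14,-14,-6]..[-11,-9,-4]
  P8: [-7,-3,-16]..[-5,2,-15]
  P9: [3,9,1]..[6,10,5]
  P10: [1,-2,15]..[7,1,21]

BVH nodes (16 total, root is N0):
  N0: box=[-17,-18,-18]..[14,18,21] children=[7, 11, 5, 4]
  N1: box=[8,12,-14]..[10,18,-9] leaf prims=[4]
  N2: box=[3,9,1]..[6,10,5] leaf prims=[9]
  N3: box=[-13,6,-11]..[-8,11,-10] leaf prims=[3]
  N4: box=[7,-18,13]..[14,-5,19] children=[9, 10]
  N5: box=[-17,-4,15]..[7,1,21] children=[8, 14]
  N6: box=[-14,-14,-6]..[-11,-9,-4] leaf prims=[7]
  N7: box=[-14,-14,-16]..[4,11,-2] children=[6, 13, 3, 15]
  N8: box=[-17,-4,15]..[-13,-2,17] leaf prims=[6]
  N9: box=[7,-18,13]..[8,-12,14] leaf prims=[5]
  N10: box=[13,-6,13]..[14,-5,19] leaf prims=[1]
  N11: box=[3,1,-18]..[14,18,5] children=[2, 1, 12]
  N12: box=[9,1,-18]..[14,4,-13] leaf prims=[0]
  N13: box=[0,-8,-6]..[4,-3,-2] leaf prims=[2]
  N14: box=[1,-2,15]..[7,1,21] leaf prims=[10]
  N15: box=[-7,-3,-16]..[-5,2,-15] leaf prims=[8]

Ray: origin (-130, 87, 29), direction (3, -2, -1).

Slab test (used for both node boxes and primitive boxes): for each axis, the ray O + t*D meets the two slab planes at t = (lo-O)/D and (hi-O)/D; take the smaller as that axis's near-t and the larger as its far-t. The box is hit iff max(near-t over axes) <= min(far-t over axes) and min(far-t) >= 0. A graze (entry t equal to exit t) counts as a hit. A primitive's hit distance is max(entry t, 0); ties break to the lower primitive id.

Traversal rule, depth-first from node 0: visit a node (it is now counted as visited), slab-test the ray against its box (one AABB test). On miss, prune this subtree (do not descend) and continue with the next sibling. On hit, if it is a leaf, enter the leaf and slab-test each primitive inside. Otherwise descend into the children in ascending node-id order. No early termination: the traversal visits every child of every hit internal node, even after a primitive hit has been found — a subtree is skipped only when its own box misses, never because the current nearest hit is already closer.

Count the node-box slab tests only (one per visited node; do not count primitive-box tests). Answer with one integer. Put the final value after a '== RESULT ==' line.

Traverse from the root:
N0 x:[113/3,48] y:[69/2,105/2] z:[8,47] -> hit [113/3,47], descend [4, 5, 7, 11]
  N4 x:[137/3,48] y:[46,105/2] z:[10,16] -> miss, prune
  N5 x:[113/3,137/3] y:[43,91/2] z:[8,14] -> miss, prune
  N7 x:[116/3,134/3] y:[38,101/2] z:[31,45] -> hit [116/3,134/3], descend [3, 6, 13, 15]
    N3 x:[39,122/3] y:[38,81/2] z:[39,40] -> hit [39,40] leaf, test {P3@t=39}
    N6 x:[116/3,119/3] y:[48,101/2] z:[33,35] -> miss, prune
    N13 x:[130/3,134/3] y:[45,95/2] z:[31,35] -> miss, prune
    N15 x:[41,125/3] y:[85/2,45] z:[44,45] -> miss, prune
  N11 x:[133/3,48] y:[69/2,43] z:[24,47] -> miss, prune

9 AABB tests over nodes [0, 4, 5, 7, 3, 6, 13, 15, 11]; 1 leaf entered; closest P3.

== RESULT ==
9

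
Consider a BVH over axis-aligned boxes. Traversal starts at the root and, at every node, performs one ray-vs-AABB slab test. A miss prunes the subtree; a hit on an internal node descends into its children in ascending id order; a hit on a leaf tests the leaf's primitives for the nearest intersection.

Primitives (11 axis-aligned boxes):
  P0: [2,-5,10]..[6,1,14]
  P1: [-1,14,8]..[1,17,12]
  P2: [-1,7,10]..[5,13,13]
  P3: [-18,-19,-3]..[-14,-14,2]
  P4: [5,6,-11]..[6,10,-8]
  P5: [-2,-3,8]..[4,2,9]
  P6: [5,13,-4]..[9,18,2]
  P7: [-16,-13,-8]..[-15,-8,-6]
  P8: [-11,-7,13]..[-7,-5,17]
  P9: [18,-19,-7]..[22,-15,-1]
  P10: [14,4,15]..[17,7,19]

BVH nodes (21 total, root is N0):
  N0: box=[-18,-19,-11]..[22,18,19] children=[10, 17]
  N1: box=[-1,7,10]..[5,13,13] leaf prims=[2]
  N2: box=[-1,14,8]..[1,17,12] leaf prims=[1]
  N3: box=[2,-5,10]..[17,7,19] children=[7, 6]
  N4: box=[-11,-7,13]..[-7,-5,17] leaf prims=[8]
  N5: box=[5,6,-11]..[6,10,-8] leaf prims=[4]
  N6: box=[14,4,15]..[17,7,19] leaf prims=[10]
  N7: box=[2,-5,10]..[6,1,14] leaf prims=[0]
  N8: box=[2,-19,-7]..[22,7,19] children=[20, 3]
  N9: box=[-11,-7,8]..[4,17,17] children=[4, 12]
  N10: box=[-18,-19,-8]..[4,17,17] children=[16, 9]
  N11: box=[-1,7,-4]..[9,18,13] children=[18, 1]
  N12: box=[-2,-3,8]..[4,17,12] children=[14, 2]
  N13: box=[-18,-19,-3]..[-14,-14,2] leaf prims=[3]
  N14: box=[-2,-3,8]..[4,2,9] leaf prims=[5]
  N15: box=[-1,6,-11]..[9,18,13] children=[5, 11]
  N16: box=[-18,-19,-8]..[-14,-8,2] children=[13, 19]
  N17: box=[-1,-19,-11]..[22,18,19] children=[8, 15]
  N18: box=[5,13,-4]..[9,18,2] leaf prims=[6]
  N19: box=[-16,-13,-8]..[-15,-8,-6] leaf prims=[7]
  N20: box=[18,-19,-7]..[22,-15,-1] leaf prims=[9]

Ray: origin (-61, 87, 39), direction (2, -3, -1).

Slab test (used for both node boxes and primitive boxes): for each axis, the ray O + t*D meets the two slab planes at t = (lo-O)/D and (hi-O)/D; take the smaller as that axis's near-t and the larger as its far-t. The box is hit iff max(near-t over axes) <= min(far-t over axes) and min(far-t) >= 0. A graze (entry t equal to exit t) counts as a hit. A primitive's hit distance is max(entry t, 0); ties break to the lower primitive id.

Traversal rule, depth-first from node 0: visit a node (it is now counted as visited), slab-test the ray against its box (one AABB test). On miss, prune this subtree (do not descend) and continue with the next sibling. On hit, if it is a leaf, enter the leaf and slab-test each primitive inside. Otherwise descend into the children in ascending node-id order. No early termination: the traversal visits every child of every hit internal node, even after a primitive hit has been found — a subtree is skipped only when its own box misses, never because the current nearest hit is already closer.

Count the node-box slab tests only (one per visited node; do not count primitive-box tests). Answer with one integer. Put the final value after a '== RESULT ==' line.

Walk:
N0 x:[43/2,83/2] y:[23,106/3] z:[20,50] -> hit [23,106/3], descend [10, 17]
  N10 x:[43/2,65/2] y:[70/3,106/3] z:[22,47] -> hit [70/3,65/2], descend [9, 16]
    N9 x:[25,65/2] y:[70/3,94/3] z:[22,31] -> hit [25,31], descend [4, 12]
      N4 x:[25,27] y:[92/3,94/3] z:[22,26] -> miss, prune
      N12 x:[59/2,65/2] y:[70/3,30] z:[27,31] -> hit [59/2,30], descend [2, 14]
        N2 x:[30,31] y:[70/3,73/3] z:[27,31] -> miss, prune
        N14 x:[59/2,65/2] y:[85/3,30] z:[30,31] -> hit [30,30] leaf, test {P5@t=30}
    N16 x:[43/2,47/2] y:[95/3,106/3] z:[37,47] -> miss, prune
  N17 x:[30,83/2] y:[23,106/3] z:[20,50] -> hit [30,106/3], descend [8, 15]
    N8 x:[63/2,83/2] y:[80/3,106/3] z:[20,46] -> hit [63/2,106/3], descend [3, 20]
      N3 x:[63/2,39] y:[80/3,92/3] z:[20,29] -> miss, prune
      N20 x:[79/2,83/2] y:[34,106/3] z:[40,46] -> miss, prune
    N15 x:[30,35] y:[23,27] z:[26,50] -> miss, prune

order=[0, 10, 9, 4, 12, 2, 14, 16, 17, 8, 3, 20, 15]  |boxes|=13  |leaves|=1  hit=P5

== RESULT ==
13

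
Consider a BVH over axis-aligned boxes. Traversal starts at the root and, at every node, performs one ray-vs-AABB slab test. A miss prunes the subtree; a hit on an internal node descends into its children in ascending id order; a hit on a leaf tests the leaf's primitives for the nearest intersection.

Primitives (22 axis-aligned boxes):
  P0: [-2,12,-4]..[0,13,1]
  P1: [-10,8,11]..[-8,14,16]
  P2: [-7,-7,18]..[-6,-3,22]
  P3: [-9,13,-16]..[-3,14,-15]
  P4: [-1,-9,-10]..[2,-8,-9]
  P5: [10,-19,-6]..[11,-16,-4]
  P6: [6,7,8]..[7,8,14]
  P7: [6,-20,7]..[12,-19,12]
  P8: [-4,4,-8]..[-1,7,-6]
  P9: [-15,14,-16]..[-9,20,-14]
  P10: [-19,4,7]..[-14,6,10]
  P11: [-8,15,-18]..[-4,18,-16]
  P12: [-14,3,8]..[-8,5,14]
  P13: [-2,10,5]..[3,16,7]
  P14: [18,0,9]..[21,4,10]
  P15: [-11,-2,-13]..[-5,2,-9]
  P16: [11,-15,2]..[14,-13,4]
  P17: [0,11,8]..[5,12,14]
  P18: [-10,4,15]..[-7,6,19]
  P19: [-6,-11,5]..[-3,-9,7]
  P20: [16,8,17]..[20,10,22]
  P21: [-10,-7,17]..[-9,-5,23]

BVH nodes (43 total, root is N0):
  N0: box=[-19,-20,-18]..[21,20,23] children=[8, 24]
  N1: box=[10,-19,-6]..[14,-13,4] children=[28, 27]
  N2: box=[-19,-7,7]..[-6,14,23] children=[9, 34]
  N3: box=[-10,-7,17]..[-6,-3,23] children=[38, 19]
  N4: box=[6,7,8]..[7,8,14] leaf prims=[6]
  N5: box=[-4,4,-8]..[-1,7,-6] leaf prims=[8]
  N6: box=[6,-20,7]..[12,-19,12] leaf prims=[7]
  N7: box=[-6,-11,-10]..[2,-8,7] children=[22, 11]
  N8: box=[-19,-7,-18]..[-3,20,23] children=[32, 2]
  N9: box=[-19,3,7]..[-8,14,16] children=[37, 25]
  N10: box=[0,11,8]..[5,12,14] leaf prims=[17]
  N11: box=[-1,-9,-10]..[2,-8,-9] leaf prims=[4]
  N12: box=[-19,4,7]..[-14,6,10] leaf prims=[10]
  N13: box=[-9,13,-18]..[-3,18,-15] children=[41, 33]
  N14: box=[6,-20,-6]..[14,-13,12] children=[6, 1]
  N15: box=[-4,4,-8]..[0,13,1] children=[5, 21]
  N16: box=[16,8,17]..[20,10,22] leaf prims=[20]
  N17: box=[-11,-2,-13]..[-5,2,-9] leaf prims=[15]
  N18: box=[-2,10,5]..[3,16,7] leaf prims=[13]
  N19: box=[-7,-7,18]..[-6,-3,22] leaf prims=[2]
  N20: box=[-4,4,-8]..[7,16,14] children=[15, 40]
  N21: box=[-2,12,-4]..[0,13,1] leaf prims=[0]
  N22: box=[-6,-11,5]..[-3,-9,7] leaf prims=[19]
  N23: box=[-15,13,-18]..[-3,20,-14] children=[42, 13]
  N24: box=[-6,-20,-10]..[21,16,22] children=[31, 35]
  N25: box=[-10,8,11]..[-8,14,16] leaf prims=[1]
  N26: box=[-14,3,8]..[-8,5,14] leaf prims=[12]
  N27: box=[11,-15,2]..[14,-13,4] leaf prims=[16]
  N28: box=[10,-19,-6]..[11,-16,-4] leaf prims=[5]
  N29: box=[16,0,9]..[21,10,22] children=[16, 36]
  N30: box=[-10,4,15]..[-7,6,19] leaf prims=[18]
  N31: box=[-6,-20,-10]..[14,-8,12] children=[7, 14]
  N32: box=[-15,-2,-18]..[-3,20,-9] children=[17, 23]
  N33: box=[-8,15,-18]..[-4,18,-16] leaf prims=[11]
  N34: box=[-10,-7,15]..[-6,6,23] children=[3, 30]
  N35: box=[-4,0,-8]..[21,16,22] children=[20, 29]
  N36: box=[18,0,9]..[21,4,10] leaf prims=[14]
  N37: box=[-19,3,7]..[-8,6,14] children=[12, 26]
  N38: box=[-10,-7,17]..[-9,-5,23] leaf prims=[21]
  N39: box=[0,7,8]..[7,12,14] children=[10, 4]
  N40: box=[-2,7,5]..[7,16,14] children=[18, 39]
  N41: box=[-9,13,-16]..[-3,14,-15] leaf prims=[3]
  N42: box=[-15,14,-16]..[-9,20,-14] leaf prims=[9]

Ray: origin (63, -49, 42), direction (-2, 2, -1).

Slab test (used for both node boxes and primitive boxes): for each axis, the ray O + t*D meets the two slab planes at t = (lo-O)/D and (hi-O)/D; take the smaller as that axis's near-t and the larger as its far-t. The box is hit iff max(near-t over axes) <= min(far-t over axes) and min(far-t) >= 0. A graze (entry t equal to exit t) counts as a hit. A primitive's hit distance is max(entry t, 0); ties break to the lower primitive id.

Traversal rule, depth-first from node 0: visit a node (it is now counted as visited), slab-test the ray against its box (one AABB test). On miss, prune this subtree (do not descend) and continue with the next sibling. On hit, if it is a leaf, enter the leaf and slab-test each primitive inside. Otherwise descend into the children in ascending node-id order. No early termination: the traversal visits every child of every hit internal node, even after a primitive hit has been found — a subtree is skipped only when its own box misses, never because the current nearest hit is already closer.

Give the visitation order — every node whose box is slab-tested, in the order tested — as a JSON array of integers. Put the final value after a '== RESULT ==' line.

Trace the traversal:
N0 x:[21,41] y:[29/2,69/2] z:[19,60] -> hit [21,69/2], descend [8, 24]
  N8 x:[33,41] y:[21,69/2] z:[19,60] -> hit [33,69/2], descend [2, 32]
    N2 x:[69/2,41] y:[21,63/2] z:[19,35] -> miss, prune
    N32 x:[33,39] y:[47/2,69/2] z:[51,60] -> miss, prune
  N24 x:[21,69/2] y:[29/2,65/2] z:[20,52] -> hit [21,65/2], descend [31, 35]
    N31 x:[49/2,69/2] y:[29/2,41/2] z:[30,52] -> miss, prune
    N35 x:[21,67/2] y:[49/2,65/2] z:[20,50] -> hit [49/2,65/2], descend [20, 29]
      N20 x:[28,67/2] y:[53/2,65/2] z:[28,50] -> hit [28,65/2], descend [15, 40]
        N15 x:[63/2,67/2] y:[53/2,31] z:[41,50] -> miss, prune
        N40 x:[28,65/2] y:[28,65/2] z:[28,37] -> hit [28,65/2], descend [18, 39]
          N18 x:[30,65/2] y:[59/2,65/2] z:[35,37] -> miss, prune
          N39 x:[28,63/2] y:[28,61/2] z:[28,34] -> hit [28,61/2], descend [4, 10]
            N4 x:[28,57/2] y:[28,57/2] z:[28,34] -> hit [28,57/2] leaf, test {P6@t=28}
            N10 x:[29,63/2] y:[30,61/2] z:[28,34] -> hit [30,61/2] leaf, test {P17@t=30}
      N29 x:[21,47/2] y:[49/2,59/2] z:[20,33] -> miss, prune

order=[0, 8, 2, 32, 24, 31, 35, 20, 15, 40, 18, 39, 4, 10, 29]  |boxes|=15  |leaves|=2  hit=P6

== RESULT ==
[0, 8, 2, 32, 24, 31, 35, 20, 15, 40, 18, 39, 4, 10, 29]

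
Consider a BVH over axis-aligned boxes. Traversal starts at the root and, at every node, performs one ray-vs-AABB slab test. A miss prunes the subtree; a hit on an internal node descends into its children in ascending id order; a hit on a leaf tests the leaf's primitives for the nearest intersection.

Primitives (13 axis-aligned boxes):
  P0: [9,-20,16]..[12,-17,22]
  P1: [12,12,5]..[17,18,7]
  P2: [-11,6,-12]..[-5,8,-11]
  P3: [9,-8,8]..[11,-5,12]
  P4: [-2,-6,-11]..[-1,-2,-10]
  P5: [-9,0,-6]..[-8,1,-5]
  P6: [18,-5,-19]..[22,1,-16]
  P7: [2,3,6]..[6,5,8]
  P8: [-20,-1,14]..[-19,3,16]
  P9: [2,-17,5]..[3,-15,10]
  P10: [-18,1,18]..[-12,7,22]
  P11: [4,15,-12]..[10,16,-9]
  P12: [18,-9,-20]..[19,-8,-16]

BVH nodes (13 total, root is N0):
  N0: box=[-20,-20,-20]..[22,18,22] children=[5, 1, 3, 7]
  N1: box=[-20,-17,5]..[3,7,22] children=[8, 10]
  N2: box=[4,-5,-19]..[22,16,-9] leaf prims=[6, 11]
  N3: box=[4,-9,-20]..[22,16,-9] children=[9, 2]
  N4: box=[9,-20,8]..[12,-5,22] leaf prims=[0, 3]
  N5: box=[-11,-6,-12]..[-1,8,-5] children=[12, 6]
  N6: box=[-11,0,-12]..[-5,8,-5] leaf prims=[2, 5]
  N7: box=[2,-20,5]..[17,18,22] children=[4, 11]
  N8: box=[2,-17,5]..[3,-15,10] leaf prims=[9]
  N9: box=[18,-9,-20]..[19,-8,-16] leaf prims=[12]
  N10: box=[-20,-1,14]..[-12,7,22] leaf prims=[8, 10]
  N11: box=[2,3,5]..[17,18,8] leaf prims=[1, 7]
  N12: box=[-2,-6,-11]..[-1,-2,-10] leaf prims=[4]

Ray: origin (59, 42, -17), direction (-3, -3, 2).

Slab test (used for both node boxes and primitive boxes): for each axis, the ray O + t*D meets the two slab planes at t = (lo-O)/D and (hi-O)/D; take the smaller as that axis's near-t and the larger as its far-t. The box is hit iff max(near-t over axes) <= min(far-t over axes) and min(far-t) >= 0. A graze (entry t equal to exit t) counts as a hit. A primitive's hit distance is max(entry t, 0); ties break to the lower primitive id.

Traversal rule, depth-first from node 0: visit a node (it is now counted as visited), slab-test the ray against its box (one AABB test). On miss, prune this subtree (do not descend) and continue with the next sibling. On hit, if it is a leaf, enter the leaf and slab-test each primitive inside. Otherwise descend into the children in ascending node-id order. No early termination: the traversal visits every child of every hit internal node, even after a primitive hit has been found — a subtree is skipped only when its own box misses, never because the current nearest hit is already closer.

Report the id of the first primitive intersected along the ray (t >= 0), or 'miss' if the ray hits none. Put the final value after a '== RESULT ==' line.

Walk:
N0 x:[37/3,79/3] y:[8,62/3] z:[-3/2,39/2] -> hit [37/3,39/2], descend [1, 3, 5, 7]
  N1 x:[56/3,79/3] y:[35/3,59/3] z:[11,39/2] -> hit [56/3,39/2], descend [8, 10]
    N8 x:[56/3,19] y:[19,59/3] z:[11,27/2] -> miss, prune
    N10 x:[71/3,79/3] y:[35/3,43/3] z:[31/2,39/2] -> miss, prune
  N3 x:[37/3,55/3] y:[26/3,17] z:[-3/2,4] -> miss, prune
  N5 x:[20,70/3] y:[34/3,16] z:[5/2,6] -> miss, prune
  N7 x:[14,19] y:[8,62/3] z:[11,39/2] -> hit [14,19], descend [4, 11]
    N4 x:[47/3,50/3] y:[47/3,62/3] z:[25/2,39/2] -> hit [47/3,50/3] leaf, test {P0(miss), P3(miss)}
    N11 x:[14,19] y:[8,13] z:[11,25/2] -> miss, prune

Summary -> nodes [0, 1, 8, 10, 3, 5, 7, 4, 11]; box-tests=9; leaf-entries=1; first=miss

== RESULT ==
miss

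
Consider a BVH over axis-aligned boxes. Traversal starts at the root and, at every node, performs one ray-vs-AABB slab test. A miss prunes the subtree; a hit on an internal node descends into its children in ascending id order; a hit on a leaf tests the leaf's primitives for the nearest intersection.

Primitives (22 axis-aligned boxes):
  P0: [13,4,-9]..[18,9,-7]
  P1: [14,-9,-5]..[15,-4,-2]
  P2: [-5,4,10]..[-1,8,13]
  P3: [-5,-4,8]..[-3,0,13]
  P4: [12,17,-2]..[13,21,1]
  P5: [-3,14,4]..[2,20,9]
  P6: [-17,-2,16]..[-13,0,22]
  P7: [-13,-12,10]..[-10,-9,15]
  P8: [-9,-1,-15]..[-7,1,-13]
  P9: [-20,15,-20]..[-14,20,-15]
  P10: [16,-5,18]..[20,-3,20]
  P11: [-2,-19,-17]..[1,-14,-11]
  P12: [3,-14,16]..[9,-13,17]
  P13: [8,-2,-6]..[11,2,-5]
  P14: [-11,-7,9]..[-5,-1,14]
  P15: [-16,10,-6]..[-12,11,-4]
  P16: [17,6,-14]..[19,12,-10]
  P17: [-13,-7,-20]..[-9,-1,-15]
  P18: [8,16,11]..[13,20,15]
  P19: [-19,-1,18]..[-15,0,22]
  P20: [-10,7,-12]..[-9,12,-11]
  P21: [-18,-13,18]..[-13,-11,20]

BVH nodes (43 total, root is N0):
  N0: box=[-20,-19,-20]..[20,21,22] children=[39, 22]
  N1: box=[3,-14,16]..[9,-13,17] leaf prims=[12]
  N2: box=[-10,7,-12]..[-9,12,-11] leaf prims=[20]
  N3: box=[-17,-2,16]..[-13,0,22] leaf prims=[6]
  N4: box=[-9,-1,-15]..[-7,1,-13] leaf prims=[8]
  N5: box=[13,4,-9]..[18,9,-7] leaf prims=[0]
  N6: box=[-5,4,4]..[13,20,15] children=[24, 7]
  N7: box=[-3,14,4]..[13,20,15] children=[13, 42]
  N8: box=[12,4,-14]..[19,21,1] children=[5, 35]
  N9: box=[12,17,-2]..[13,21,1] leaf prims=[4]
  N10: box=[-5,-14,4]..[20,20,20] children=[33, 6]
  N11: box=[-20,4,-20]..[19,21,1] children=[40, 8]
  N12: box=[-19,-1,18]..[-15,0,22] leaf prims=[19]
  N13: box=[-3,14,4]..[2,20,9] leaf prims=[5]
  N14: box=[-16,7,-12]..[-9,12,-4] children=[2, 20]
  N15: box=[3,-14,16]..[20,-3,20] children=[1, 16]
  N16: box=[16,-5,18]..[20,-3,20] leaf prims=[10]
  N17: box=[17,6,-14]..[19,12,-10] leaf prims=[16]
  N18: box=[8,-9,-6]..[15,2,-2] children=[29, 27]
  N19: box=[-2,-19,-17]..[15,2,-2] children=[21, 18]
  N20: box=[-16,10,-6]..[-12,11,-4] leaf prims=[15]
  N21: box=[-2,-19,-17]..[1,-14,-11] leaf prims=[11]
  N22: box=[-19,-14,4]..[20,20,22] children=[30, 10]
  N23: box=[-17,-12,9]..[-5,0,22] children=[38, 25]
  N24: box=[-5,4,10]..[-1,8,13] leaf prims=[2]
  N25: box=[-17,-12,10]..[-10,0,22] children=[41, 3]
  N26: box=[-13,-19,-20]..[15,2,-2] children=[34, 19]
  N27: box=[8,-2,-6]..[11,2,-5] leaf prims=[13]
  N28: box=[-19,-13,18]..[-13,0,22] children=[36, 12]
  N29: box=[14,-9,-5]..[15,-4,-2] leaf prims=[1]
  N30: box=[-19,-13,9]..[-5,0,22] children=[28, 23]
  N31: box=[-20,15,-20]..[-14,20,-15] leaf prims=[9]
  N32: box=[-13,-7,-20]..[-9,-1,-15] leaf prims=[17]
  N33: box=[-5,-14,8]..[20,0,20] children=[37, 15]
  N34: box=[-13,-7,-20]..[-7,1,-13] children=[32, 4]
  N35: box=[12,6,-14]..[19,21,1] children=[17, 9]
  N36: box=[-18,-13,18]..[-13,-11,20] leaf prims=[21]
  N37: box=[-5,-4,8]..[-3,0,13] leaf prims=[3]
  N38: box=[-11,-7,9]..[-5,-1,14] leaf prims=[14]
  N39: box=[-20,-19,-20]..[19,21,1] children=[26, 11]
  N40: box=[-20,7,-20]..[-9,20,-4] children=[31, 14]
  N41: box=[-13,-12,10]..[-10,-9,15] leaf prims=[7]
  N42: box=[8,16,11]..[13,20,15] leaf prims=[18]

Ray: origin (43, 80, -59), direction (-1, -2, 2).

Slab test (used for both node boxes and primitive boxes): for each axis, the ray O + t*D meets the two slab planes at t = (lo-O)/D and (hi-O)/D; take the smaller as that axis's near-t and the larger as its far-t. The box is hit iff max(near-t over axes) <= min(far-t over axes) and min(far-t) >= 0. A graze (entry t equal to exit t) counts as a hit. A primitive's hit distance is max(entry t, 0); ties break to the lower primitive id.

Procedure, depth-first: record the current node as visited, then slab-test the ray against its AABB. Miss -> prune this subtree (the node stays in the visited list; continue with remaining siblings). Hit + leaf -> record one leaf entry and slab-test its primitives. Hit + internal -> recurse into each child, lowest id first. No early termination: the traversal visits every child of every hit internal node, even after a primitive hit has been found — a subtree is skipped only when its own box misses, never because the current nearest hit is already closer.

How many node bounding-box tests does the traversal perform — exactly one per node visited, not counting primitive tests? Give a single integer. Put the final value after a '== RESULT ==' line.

Trace the traversal:
N0 x:[23,63] y:[59/2,99/2] z:[39/2,81/2] -> hit [59/2,81/2], descend [22, 39]
  N22 x:[23,62] y:[30,47] z:[63/2,81/2] -> hit [63/2,81/2], descend [10, 30]
    N10 x:[23,48] y:[30,47] z:[63/2,79/2] -> hit [63/2,79/2], descend [6, 33]
      N6 x:[30,48] y:[30,38] z:[63/2,37] -> hit [63/2,37], descend [7, 24]
        N7 x:[30,46] y:[30,33] z:[63/2,37] -> hit [63/2,33], descend [13, 42]
          N13 x:[41,46] y:[30,33] z:[63/2,34] -> miss, prune
          N42 x:[30,35] y:[30,32] z:[35,37] -> miss, prune
        N24 x:[44,48] y:[36,38] z:[69/2,36] -> miss, prune
      N33 x:[23,48] y:[40,47] z:[67/2,79/2] -> miss, prune
    N30 x:[48,62] y:[40,93/2] z:[34,81/2] -> miss, prune
  N39 x:[24,63] y:[59/2,99/2] z:[39/2,30] -> hit [59/2,30], descend [11, 26]
    N11 x:[24,63] y:[59/2,38] z:[39/2,30] -> hit [59/2,30], descend [8, 40]
      N8 x:[24,31] y:[59/2,38] z:[45/2,30] -> hit [59/2,30], descend [5, 35]
        N5 x:[25,30] y:[71/2,38] z:[25,26] -> miss, prune
        N35 x:[24,31] y:[59/2,37] z:[45/2,30] -> hit [59/2,30], descend [9, 17]
          N9 x:[30,31] y:[59/2,63/2] z:[57/2,30] -> hit [30,30] leaf, test {P4@t=30}
          N17 x:[24,26] y:[34,37] z:[45/2,49/2] -> miss, prune
      N40 x:[52,63] y:[30,73/2] z:[39/2,55/2] -> miss, prune
    N26 x:[28,56] y:[39,99/2] z:[39/2,57/2] -> miss, prune

Summary -> nodes [0, 22, 10, 6, 7, 13, 42, 24, 33, 30, 39, 11, 8, 5, 35, 9, 17, 40, 26]; box-tests=19; leaf-entries=1; first=P4

== RESULT ==
19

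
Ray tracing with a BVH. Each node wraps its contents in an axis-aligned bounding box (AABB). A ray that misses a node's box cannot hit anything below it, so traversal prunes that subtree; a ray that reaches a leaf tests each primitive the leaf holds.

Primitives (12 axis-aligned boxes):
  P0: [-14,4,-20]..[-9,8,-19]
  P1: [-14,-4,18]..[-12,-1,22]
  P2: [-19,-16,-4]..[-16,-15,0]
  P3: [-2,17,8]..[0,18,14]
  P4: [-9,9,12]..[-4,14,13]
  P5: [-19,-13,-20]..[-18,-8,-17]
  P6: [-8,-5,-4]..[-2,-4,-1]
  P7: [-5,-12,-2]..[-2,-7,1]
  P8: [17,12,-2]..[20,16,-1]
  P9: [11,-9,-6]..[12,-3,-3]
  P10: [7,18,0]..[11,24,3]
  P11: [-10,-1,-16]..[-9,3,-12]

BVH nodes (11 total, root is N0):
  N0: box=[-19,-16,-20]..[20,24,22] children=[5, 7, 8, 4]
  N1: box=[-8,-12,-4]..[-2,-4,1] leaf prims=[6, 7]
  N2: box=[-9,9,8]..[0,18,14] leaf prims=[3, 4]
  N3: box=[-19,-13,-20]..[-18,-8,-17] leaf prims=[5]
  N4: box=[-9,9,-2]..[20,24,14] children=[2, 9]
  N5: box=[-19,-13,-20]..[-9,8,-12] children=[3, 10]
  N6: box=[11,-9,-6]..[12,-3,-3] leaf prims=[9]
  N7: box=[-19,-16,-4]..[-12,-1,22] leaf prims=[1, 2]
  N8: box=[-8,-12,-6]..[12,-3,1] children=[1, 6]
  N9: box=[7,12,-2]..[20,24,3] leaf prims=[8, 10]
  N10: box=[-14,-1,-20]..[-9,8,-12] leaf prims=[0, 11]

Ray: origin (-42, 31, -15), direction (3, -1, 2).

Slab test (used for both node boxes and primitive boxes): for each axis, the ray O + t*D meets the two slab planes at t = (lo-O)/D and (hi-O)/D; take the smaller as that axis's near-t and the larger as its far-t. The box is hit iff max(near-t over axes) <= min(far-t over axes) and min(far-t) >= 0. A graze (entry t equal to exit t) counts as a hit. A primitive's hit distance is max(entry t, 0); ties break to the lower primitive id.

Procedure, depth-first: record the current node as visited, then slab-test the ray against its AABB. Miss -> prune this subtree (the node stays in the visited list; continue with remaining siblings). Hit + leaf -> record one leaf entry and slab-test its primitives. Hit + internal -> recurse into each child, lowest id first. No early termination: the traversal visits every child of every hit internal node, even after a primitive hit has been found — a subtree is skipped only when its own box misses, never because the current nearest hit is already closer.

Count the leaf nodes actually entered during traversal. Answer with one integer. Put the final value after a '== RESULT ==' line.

Walk:
N0 x:[23/3,62/3] y:[7,47] z:[-5/2,37/2] -> hit [23/3,37/2], descend [4, 5, 7, 8]
  N4 x:[11,62/3] y:[7,22] z:[13/2,29/2] -> hit [11,29/2], descend [2, 9]
    N2 x:[11,14] y:[13,22] z:[23/2,29/2] -> hit [13,14] leaf, test {P3@t=40/3, P4(miss)}
    N9 x:[49/3,62/3] y:[7,19] z:[13/2,9] -> miss, prune
  N5 x:[23/3,11] y:[23,44] z:[-5/2,3/2] -> miss, prune
  N7 x:[23/3,10] y:[32,47] z:[11/2,37/2] -> miss, prune
  N8 x:[34/3,18] y:[34,43] z:[9/2,8] -> miss, prune

Visited [0, 4, 2, 9, 5, 7, 8]. Tests: 7 box, 1 leaf. Nearest: P3.

== RESULT ==
1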